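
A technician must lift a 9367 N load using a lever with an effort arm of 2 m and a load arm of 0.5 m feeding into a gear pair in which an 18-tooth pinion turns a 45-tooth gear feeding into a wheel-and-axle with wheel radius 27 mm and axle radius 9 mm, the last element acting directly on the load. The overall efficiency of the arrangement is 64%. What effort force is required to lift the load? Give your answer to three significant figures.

488 N

Lever MA = effort arm / load arm = 2/0.5 = 4.
Gear pair MA = 45/18 = 2.5.
Wheel-and-axle MA = R/r = 27/9 = 3.
Combined ideal MA = 4 × 2.5 × 3 = 30.
Actual MA = 30 × 0.64 = 19.2.
Effort = load / actual MA = 9367 / 19.2 = 487.86 N.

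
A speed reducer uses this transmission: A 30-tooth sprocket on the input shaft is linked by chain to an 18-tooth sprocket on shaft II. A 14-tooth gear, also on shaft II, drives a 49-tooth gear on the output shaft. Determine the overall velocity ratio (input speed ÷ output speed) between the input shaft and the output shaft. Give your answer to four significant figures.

2.100

Each stage contributes driven/driver: chain 18/30 = 0.6, gear mesh 49/14 = 3.5.
Overall: 0.6 × 3.5 = 2.1.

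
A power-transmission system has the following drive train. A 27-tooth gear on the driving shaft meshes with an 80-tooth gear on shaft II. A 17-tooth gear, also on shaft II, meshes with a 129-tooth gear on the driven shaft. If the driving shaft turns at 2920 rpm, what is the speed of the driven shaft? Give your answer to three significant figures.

130 rpm

the driving shaft → shaft II (gear mesh, 80/27): 2920 ÷ 2.963 = 985.5 rpm
shaft II → the driven shaft (gear mesh, 129/17): 985.5 ÷ 7.5882 = 129.87 rpm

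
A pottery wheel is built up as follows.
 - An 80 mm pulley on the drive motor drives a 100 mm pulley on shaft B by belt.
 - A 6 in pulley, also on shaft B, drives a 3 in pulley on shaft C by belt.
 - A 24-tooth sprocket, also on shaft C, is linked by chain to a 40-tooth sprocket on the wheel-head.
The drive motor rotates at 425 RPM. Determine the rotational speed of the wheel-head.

408 RPM

the drive motor → shaft B (belt, 100/80): 425 ÷ 1.25 = 340 RPM
shaft B → shaft C (belt, 3/6): 340 ÷ 0.5 = 680 RPM
shaft C → the wheel-head (chain, 40/24): 680 ÷ 1.6667 = 408 RPM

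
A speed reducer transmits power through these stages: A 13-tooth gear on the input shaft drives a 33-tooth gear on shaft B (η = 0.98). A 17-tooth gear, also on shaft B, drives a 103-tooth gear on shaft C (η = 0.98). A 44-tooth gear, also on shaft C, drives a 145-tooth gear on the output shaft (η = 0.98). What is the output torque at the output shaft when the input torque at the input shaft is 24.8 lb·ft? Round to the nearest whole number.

After the gear mesh (33/13): 24.8 × 2.5385 × 0.98 = 61.695 lb·ft
After the gear mesh (103/17): 61.695 × 6.0588 × 0.98 = 366.32 lb·ft
After the gear mesh (145/44): 366.32 × 3.2955 × 0.98 = 1183.1 lb·ft

1183 lb·ft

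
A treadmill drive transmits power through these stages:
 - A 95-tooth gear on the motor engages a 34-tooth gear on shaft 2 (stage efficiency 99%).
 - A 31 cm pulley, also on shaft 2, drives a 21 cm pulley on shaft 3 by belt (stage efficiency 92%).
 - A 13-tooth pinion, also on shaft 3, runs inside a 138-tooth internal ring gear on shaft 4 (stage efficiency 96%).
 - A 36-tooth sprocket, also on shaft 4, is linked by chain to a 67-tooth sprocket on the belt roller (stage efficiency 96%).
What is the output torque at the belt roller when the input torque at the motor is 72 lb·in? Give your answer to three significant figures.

gear mesh 34/95 = 0.35789 → τ = 72·0.35789·0.99 = 25.511 lb·in
belt 21/31 = 0.67742 → τ = 25.511·0.67742·0.92 = 15.899 lb·in
internal gear 138/13 = 10.615 → τ = 15.899·10.615·0.96 = 162.02 lb·in
chain 67/36 = 1.8611 → τ = 162.02·1.8611·0.96 = 289.48 lb·in

289 lb·in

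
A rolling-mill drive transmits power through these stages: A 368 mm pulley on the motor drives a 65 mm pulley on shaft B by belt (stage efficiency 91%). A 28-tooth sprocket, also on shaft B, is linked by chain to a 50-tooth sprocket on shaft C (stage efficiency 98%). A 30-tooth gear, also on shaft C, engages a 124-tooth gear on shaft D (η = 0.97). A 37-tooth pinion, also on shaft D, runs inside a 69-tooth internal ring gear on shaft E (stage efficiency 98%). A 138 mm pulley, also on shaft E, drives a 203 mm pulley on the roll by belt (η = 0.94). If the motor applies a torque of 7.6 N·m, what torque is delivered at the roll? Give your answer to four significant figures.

21.66 N·m

belt 65/368 = 0.17663 → τ = 7.6·0.17663·0.91 = 1.2216 N·m
chain 50/28 = 1.7857 → τ = 1.2216·1.7857·0.98 = 2.1378 N·m
gear mesh 124/30 = 4.1333 → τ = 2.1378·4.1333·0.97 = 8.571 N·m
internal gear 69/37 = 1.8649 → τ = 8.571·1.8649·0.98 = 15.664 N·m
belt 203/138 = 1.471 → τ = 15.664·1.471·0.94 = 21.66 N·m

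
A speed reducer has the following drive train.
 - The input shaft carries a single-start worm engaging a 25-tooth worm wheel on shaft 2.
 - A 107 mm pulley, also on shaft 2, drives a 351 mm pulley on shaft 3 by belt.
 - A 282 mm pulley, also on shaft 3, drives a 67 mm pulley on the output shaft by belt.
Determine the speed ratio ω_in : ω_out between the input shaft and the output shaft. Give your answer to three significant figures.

Each stage contributes driven/driver: worm 25/1 = 25, belt 351/107 = 3.2804, belt 67/282 = 0.23759.
Overall: 25 × 3.2804 × 0.23759 = 19.484.

19.5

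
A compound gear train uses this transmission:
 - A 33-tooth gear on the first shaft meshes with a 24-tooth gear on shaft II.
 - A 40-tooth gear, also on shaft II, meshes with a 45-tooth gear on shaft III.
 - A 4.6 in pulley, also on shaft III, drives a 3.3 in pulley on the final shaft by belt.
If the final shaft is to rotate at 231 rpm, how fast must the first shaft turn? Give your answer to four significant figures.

Overall ratio R = 0.72727 × 1.125 × 0.71739 = 0.58696.
Required input speed = output speed × R = 231 × 0.58696 = 135.59 rpm.

135.6 rpm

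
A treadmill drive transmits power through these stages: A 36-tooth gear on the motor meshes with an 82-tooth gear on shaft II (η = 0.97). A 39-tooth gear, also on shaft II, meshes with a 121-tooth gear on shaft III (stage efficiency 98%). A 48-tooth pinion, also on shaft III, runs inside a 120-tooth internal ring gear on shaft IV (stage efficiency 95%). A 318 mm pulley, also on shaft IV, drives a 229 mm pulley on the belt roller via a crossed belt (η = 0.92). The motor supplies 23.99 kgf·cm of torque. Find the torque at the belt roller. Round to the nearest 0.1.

Gear mesh: ratio = 82/36 = 2.2778; torque at shaft II = 23.99 × 2.2778 × 0.97 = 53.005 kgf·cm.
Gear mesh: ratio = 121/39 = 3.1026; torque at shaft III = 53.005 × 3.1026 × 0.98 = 161.16 kgf·cm.
Internal gear: ratio = 120/48 = 2.5; torque at shaft IV = 161.16 × 2.5 × 0.95 = 382.76 kgf·cm.
Belt: ratio = 229/318 = 0.72013; torque at the belt roller = 382.76 × 0.72013 × 0.92 = 253.58 kgf·cm.

253.6 kgf·cm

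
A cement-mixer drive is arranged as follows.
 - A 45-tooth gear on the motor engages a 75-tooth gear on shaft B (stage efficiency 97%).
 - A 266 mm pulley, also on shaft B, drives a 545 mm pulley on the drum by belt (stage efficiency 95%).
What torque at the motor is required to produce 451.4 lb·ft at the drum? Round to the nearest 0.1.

Overall ratio R = 1.6667 × 2.0489 = 3.4148; overall efficiency η = 0.97 × 0.95 = 0.9215.
Input torque = output torque / (R × η) = 451.4 / (3.4148 × 0.9215) = 143.45 lb·ft.

143.5 lb·ft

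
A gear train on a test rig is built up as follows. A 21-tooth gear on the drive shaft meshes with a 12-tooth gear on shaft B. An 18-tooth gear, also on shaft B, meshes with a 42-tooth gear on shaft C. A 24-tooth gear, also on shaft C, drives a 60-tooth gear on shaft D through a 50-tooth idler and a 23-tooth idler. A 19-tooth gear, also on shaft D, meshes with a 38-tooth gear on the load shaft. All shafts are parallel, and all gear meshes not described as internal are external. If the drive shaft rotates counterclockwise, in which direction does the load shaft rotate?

the drive shaft → shaft B: external mesh, 1 reversal → CW.
shaft B → shaft C: external mesh, 1 reversal → CCW.
shaft C → shaft D: driver → idler → idler → driven is 3 external meshes, 3 reversals → CW.
shaft D → the load shaft: external mesh, 1 reversal → CCW.
6 reversals in total — an even number — so the load shaft turns the same way as the drive shaft.

counterclockwise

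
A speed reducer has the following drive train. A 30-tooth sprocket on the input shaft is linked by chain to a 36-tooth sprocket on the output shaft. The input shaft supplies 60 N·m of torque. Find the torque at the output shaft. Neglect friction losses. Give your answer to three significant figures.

Chain: ratio = 36/30 = 1.2; torque at the output shaft = 60 × 1.2 = 72 N·m.

72.0 N·m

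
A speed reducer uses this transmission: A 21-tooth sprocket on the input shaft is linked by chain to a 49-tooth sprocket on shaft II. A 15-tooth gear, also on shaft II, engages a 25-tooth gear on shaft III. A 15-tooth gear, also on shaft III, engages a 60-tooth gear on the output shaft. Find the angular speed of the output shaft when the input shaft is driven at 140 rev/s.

9 rev/s

chain 49/21 = 2.3333 → 140/2.3333 = 60 rev/s
gear mesh 25/15 = 1.6667 → 60/1.6667 = 36 rev/s
gear mesh 60/15 = 4 → 36/4 = 9 rev/s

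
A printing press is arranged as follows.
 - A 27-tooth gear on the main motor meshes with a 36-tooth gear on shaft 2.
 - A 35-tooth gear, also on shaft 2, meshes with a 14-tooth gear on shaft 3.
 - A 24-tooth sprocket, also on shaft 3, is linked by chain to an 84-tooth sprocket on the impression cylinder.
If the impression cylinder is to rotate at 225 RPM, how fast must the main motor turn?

Overall ratio R = 1.3333 × 0.4 × 3.5 = 1.8667.
Required input speed = output speed × R = 225 × 1.8667 = 420 RPM.

420 RPM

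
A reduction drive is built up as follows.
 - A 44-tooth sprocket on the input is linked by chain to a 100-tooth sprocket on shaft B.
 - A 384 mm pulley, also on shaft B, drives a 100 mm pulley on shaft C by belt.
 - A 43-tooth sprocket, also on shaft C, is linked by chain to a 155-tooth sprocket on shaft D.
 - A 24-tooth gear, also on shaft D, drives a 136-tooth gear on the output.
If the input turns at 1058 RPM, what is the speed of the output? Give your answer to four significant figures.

87.51 RPM

chain 100/44 = 2.2727 → 1058/2.2727 = 465.52 RPM
belt 100/384 = 0.26042 → 465.52/0.26042 = 1787.6 RPM
chain 155/43 = 3.6047 → 1787.6/3.6047 = 495.91 RPM
gear mesh 136/24 = 5.6667 → 495.91/5.6667 = 87.514 RPM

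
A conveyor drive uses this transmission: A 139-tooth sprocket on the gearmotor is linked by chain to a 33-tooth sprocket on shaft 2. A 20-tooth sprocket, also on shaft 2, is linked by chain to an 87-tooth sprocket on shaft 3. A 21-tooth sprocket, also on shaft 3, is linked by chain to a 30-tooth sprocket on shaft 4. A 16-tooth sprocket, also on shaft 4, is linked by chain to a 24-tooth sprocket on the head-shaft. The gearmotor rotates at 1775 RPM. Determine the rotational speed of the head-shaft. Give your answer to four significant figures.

chain 33/139 = 0.23741 → 1775/0.23741 = 7476.5 RPM
chain 87/20 = 4.35 → 7476.5/4.35 = 1718.7 RPM
chain 30/21 = 1.4286 → 1718.7/1.4286 = 1203.1 RPM
chain 24/16 = 1.5 → 1203.1/1.5 = 802.08 RPM

802.1 RPM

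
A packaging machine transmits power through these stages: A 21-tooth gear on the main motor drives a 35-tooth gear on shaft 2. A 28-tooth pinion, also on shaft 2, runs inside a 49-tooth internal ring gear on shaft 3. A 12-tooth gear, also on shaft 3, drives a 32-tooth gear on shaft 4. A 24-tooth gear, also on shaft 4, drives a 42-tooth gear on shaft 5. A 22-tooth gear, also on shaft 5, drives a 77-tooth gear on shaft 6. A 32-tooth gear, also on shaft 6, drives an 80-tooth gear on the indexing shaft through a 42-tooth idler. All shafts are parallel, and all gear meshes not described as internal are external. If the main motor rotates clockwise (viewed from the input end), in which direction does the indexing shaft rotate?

the main motor → shaft 2: external mesh, 1 reversal → CCW.
shaft 2 → shaft 3: internal mesh, same direction → CCW.
shaft 3 → shaft 4: external mesh, 1 reversal → CW.
shaft 4 → shaft 5: external mesh, 1 reversal → CCW.
shaft 5 → shaft 6: external mesh, 1 reversal → CW.
shaft 6 → the indexing shaft: driver → idler → driven is 2 external meshes, 2 reversals → CW.
6 reversals in total — an even number — so the indexing shaft turns the same way as the main motor.

clockwise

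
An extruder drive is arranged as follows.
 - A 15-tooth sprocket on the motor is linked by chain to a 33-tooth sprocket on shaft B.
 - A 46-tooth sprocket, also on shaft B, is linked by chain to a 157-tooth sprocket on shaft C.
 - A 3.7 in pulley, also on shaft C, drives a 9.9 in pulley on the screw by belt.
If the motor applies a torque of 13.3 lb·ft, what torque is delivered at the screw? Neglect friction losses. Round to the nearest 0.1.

chain 33/15 = 2.2 → τ = 13.3·2.2 = 29.26 lb·ft
chain 157/46 = 3.413 → τ = 29.26·3.413 = 99.866 lb·ft
belt 9.9/3.7 = 2.6757 → τ = 99.866·2.6757 = 267.21 lb·ft

267.2 lb·ft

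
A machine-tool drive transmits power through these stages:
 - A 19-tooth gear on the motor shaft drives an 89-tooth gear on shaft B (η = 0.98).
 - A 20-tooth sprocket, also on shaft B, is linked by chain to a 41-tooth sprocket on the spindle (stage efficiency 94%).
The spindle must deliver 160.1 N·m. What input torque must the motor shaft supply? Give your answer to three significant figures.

Overall ratio R = 4.6842 × 2.05 = 9.6026; overall efficiency η = 0.98 × 0.94 = 0.9212.
Input torque = output torque / (R × η) = 160.1 / (9.6026 × 0.9212) = 18.099 N·m.

18.1 N·m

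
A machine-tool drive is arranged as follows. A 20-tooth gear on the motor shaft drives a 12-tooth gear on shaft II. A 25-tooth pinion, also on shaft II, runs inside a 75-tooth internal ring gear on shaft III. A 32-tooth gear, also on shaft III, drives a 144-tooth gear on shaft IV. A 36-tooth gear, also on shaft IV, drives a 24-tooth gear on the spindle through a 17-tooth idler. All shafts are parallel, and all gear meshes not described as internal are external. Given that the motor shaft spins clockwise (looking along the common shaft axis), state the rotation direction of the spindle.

the motor shaft → shaft II: external mesh, 1 reversal → CCW.
shaft II → shaft III: internal mesh, same direction → CCW.
shaft III → shaft IV: external mesh, 1 reversal → CW.
shaft IV → the spindle: driver → idler → driven is 2 external meshes, 2 reversals → CW.
4 reversals in total — an even number — so the spindle turns the same way as the motor shaft.

clockwise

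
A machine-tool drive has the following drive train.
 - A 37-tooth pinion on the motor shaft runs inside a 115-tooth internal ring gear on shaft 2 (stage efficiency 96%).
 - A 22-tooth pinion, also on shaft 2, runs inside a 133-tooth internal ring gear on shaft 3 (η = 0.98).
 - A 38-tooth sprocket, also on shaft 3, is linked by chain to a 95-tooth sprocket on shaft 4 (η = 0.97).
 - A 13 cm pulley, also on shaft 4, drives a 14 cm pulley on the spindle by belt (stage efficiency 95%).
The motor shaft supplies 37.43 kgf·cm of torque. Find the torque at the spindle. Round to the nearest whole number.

1642 kgf·cm

internal gear 115/37 = 3.1081 → τ = 37.43·3.1081·0.96 = 111.68 kgf·cm
internal gear 133/22 = 6.0455 → τ = 111.68·6.0455·0.98 = 661.67 kgf·cm
chain 95/38 = 2.5 → τ = 661.67·2.5·0.97 = 1604.6 kgf·cm
belt 14/13 = 1.0769 → τ = 1604.6·1.0769·0.95 = 1641.6 kgf·cm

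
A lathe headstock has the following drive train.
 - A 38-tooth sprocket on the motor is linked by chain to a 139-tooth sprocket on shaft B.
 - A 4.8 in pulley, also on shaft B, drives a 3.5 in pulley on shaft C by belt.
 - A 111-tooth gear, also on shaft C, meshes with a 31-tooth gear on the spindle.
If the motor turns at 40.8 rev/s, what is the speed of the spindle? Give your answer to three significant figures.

54.8 rev/s

Chain: ratio = 139/38 = 3.6579, so shaft B turns at 40.8 / 3.6579 = 11.154 rev/s.
Belt: ratio = 3.5/4.8 = 0.72917, so shaft C turns at 11.154 / 0.72917 = 15.297 rev/s.
Gear mesh: ratio = 31/111 = 0.27928, so the spindle turns at 15.297 / 0.27928 = 54.773 rev/s.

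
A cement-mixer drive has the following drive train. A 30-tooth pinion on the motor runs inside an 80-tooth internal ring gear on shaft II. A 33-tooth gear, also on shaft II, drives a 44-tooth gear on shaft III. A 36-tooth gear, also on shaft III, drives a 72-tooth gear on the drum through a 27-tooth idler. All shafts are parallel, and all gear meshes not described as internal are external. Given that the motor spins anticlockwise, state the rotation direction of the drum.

the motor → shaft II: internal mesh, same direction → CCW.
shaft II → shaft III: external mesh, 1 reversal → CW.
shaft III → the drum: driver → idler → driven is 2 external meshes, 2 reversals → CW.
3 reversals in total — an odd number — so the drum turns opposite to the motor.

clockwise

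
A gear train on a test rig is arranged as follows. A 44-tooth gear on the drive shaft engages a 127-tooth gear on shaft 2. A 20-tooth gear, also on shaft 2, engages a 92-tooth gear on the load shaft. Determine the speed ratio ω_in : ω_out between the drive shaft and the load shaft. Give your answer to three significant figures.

13.3

Each stage contributes driven/driver: gear mesh 127/44 = 2.8864, gear mesh 92/20 = 4.6.
Overall: 2.8864 × 4.6 = 13.277.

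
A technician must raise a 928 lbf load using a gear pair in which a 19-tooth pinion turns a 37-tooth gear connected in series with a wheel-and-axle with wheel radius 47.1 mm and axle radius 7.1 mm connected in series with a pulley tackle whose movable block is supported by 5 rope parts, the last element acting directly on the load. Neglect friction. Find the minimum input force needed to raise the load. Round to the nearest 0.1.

14.4 lbf

Gear pair MA = 37/19 = 1.9474.
Wheel-and-axle MA = R/r = 47.1/7.1 = 6.6338.
Block-and-tackle MA = number of supporting rope parts = 5.
Combined ideal MA = 1.9474 × 6.6338 × 5 = 64.592.
Effort = load / MA = 928 / 64.592 = 14.367 lbf.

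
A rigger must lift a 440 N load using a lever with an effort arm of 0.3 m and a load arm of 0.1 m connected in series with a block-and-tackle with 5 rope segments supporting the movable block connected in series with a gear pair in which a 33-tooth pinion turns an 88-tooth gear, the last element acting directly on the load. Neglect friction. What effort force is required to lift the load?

11 N

Lever MA = effort arm / load arm = 0.3/0.1 = 3.
Block-and-tackle MA = number of supporting rope parts = 5.
Gear pair MA = 88/33 = 2.6667.
Combined ideal MA = 3 × 5 × 2.6667 = 40.
Effort = load / MA = 440 / 40 = 11 N.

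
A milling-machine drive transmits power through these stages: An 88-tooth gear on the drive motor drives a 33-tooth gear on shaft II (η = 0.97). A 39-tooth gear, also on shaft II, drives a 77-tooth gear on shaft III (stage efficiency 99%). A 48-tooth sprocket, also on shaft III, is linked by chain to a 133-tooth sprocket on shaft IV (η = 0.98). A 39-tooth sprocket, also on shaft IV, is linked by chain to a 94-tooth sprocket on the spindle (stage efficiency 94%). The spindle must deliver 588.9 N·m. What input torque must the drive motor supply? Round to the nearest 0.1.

134.6 N·m

Overall ratio R = 0.375 × 1.9744 × 2.7708 × 2.4103 = 4.9446; overall efficiency η = 0.97 × 0.99 × 0.98 × 0.94 = 0.8846.
Input torque = output torque / (R × η) = 588.9 / (4.9446 × 0.8846) = 134.63 N·m.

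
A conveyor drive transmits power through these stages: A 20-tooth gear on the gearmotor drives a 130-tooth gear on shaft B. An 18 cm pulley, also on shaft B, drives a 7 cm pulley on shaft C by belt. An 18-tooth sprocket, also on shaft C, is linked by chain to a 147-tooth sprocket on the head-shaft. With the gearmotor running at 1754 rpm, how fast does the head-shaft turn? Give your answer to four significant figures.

Gear mesh: ratio = 130/20 = 6.5, so shaft B turns at 1754 / 6.5 = 269.85 rpm.
Belt: ratio = 7/18 = 0.38889, so shaft C turns at 269.85 / 0.38889 = 693.89 rpm.
Chain: ratio = 147/18 = 8.1667, so the head-shaft turns at 693.89 / 8.1667 = 84.966 rpm.

84.97 rpm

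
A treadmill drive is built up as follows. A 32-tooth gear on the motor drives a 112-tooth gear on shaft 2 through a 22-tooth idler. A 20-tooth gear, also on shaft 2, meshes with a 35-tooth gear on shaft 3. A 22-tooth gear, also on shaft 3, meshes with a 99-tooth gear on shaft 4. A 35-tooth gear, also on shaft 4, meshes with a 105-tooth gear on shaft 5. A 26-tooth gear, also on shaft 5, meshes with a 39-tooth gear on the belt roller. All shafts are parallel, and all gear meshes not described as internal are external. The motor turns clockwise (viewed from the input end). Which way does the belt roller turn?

clockwise

the motor → shaft 2: driver → idler → driven is 2 external meshes, 2 reversals → CW.
shaft 2 → shaft 3: external mesh, 1 reversal → CCW.
shaft 3 → shaft 4: external mesh, 1 reversal → CW.
shaft 4 → shaft 5: external mesh, 1 reversal → CCW.
shaft 5 → the belt roller: external mesh, 1 reversal → CW.
6 reversals in total — an even number — so the belt roller turns the same way as the motor.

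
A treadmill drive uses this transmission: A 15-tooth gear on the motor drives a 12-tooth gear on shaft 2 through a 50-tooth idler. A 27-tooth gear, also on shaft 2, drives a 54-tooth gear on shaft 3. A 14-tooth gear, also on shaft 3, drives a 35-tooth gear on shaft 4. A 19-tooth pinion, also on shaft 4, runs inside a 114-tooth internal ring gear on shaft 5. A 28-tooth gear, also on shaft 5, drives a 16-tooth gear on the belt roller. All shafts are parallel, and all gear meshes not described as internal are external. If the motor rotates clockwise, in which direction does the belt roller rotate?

anticlockwise

the motor → shaft 2: driver → idler → driven is 2 external meshes, 2 reversals → CW.
shaft 2 → shaft 3: external mesh, 1 reversal → CCW.
shaft 3 → shaft 4: external mesh, 1 reversal → CW.
shaft 4 → shaft 5: internal mesh, same direction → CW.
shaft 5 → the belt roller: external mesh, 1 reversal → CCW.
5 reversals in total — an odd number — so the belt roller turns opposite to the motor.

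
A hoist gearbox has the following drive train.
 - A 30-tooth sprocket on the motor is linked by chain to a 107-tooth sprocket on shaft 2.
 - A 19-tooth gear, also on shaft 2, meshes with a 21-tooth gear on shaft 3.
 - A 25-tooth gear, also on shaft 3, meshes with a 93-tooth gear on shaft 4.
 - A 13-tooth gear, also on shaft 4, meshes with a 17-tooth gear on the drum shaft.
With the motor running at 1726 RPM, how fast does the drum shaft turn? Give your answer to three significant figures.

chain 107/30 = 3.5667 → 1726/3.5667 = 483.93 RPM
gear mesh 21/19 = 1.1053 → 483.93/1.1053 = 437.84 RPM
gear mesh 93/25 = 3.72 → 437.84/3.72 = 117.7 RPM
gear mesh 17/13 = 1.3077 → 117.7/1.3077 = 90.004 RPM

90.0 RPM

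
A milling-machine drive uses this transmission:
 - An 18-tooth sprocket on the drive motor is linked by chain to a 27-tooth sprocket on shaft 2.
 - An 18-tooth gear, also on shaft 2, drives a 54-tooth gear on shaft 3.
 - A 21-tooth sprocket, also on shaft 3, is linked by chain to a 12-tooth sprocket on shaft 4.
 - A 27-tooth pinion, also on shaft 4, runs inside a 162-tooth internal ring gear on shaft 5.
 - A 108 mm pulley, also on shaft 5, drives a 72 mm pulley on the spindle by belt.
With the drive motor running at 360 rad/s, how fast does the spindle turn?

chain 27/18 = 1.5 → 360/1.5 = 240 rad/s
gear mesh 54/18 = 3 → 240/3 = 80 rad/s
chain 12/21 = 0.57143 → 80/0.57143 = 140 rad/s
internal gear 162/27 = 6 → 140/6 = 23.333 rad/s
belt 72/108 = 0.66667 → 23.333/0.66667 = 35 rad/s

35 rad/s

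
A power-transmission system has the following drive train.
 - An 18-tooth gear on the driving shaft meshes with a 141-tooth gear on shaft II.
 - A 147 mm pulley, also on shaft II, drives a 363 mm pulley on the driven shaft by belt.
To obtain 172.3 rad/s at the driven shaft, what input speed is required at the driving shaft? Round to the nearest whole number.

3333 rad/s

Overall ratio R = 7.8333 × 2.4694 = 19.344.
Required input speed = output speed × R = 172.3 × 19.344 = 3332.9 rad/s.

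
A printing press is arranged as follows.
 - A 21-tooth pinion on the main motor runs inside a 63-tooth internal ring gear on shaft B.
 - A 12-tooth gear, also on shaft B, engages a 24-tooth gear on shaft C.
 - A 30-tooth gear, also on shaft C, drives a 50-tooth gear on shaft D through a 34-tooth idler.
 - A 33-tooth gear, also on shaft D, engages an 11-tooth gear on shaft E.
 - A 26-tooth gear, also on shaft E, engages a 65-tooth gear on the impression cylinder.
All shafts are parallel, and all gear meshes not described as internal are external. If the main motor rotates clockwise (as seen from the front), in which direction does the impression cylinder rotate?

counterclockwise

the main motor → shaft B: internal mesh, same direction → CW.
shaft B → shaft C: external mesh, 1 reversal → CCW.
shaft C → shaft D: driver → idler → driven is 2 external meshes, 2 reversals → CCW.
shaft D → shaft E: external mesh, 1 reversal → CW.
shaft E → the impression cylinder: external mesh, 1 reversal → CCW.
5 reversals in total — an odd number — so the impression cylinder turns opposite to the main motor.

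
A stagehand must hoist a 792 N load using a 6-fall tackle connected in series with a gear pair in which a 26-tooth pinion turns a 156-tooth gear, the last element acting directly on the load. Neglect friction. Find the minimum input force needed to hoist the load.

22 N

Block-and-tackle MA = number of supporting rope parts = 6.
Gear pair MA = 156/26 = 6.
Combined ideal MA = 6 × 6 = 36.
Effort = load / MA = 792 / 36 = 22 N.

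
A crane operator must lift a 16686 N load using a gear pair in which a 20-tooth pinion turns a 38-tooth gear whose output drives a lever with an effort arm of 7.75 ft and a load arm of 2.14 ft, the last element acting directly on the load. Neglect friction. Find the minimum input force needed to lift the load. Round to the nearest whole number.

Gear pair MA = 38/20 = 1.9.
Lever MA = effort arm / load arm = 7.75/2.14 = 3.6215.
Combined ideal MA = 1.9 × 3.6215 = 6.8808.
Effort = load / MA = 16686 / 6.8808 = 2425 N.

2425 N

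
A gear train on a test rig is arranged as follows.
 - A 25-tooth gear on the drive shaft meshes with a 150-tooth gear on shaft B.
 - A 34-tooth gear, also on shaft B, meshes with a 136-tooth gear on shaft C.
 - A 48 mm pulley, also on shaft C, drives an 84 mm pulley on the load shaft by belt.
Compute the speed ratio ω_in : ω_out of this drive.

42

Each stage contributes driven/driver: gear mesh 150/25 = 6, gear mesh 136/34 = 4, belt 84/48 = 1.75.
Overall: 6 × 4 × 1.75 = 42.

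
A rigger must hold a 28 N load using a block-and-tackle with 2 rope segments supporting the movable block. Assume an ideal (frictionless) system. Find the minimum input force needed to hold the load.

Block-and-tackle MA = number of supporting rope parts = 2.
Effort = load / MA = 28 / 2 = 14 N.

14 N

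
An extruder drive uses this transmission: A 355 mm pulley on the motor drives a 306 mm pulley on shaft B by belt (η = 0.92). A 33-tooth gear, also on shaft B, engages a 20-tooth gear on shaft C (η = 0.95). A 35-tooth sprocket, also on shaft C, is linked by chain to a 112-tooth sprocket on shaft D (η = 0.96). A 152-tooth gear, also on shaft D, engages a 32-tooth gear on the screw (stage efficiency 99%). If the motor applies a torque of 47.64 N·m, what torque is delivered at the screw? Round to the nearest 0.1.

After the belt (306/355): 47.64 × 0.86197 × 0.92 = 37.779 N·m
After the gear mesh (20/33): 37.779 × 0.60606 × 0.95 = 21.752 N·m
After the chain (112/35): 21.752 × 3.2 × 0.96 = 66.821 N·m
After the gear mesh (32/152): 66.821 × 0.21053 × 0.99 = 13.927 N·m

13.9 N·m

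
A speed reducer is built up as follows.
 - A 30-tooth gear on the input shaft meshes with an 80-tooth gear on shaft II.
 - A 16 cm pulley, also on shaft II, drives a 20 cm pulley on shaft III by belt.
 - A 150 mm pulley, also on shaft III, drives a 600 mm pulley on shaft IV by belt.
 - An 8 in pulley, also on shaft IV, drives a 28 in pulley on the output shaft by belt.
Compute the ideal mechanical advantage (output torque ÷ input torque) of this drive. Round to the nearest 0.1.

Each stage contributes driven/driver: gear mesh 80/30 = 2.6667, belt 20/16 = 1.25, belt 600/150 = 4, belt 28/8 = 3.5.
Overall: 2.6667 × 1.25 × 4 × 3.5 = 46.667.

46.7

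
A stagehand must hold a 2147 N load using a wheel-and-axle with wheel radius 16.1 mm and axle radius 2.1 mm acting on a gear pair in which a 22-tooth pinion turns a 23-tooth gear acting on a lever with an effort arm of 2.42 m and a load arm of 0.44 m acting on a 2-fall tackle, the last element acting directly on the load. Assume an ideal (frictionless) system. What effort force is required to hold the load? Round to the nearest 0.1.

24.4 N

Wheel-and-axle MA = R/r = 16.1/2.1 = 7.6667.
Gear pair MA = 23/22 = 1.0455.
Lever MA = effort arm / load arm = 2.42/0.44 = 5.5.
Block-and-tackle MA = number of supporting rope parts = 2.
Combined ideal MA = 7.6667 × 1.0455 × 5.5 × 2 = 88.167.
Effort = load / MA = 2147 / 88.167 = 24.352 N.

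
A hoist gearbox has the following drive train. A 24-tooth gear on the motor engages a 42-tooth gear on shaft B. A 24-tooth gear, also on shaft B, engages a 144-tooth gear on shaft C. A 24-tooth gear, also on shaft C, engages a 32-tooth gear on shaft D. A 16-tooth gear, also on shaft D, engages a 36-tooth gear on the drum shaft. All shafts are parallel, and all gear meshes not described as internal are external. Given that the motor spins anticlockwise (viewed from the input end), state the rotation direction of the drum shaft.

anticlockwise

the motor → shaft B: external mesh, 1 reversal → CW.
shaft B → shaft C: external mesh, 1 reversal → CCW.
shaft C → shaft D: external mesh, 1 reversal → CW.
shaft D → the drum shaft: external mesh, 1 reversal → CCW.
4 reversals in total — an even number — so the drum shaft turns the same way as the motor.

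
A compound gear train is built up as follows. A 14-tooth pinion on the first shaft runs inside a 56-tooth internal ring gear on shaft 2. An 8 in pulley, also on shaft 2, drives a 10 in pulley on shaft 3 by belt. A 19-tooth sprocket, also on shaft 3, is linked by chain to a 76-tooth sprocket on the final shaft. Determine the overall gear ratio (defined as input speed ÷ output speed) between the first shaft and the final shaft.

Each stage contributes driven/driver: internal gear 56/14 = 4, belt 10/8 = 1.25, chain 76/19 = 4.
Overall: 4 × 1.25 × 4 = 20.

20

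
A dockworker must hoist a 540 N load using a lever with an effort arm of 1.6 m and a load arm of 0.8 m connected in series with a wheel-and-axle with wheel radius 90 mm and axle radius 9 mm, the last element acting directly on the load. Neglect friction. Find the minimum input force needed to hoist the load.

27 N

Lever MA = effort arm / load arm = 1.6/0.8 = 2.
Wheel-and-axle MA = R/r = 90/9 = 10.
Combined ideal MA = 2 × 10 = 20.
Effort = load / MA = 540 / 20 = 27 N.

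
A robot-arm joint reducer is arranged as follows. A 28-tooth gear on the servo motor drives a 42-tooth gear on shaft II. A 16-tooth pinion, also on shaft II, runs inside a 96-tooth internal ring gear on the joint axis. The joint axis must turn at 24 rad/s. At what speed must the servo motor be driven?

216 rad/s

Overall ratio R = 1.5 × 6 = 9.
Required input speed = output speed × R = 24 × 9 = 216 rad/s.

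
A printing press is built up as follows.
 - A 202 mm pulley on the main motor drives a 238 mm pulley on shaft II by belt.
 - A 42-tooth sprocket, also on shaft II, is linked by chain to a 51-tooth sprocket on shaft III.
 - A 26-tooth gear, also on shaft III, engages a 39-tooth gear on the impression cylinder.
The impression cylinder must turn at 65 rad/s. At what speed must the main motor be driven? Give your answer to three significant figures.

139 rad/s

Overall ratio R = 1.1782 × 1.2143 × 1.5 = 2.146.
Required input speed = output speed × R = 65 × 2.146 = 139.49 rad/s.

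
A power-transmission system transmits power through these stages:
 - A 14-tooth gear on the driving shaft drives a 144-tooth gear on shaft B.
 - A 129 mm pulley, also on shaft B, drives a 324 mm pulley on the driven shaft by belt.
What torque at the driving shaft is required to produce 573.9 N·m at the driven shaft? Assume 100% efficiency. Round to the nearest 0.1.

Overall ratio R = 10.286 × 2.5116 = 25.834.
Input torque = output torque / R = 573.9 / 25.834 = 22.215 N·m.

22.2 N·m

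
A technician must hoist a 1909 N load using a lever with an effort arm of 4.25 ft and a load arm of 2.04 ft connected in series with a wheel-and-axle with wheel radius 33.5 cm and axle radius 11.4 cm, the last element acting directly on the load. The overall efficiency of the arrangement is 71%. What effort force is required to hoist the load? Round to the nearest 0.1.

439.2 N

Lever MA = effort arm / load arm = 4.25/2.04 = 2.0833.
Wheel-and-axle MA = R/r = 33.5/11.4 = 2.9386.
Combined ideal MA = 2.0833 × 2.9386 = 6.1221.
Actual MA = 6.1221 × 0.71 = 4.3467.
Effort = load / actual MA = 1909 / 4.3467 = 439.19 N.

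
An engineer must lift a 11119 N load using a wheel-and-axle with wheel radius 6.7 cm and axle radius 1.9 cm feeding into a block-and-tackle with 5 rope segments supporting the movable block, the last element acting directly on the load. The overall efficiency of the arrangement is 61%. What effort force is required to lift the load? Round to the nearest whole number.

Wheel-and-axle MA = R/r = 6.7/1.9 = 3.5263.
Block-and-tackle MA = number of supporting rope parts = 5.
Combined ideal MA = 3.5263 × 5 = 17.632.
Actual MA = 17.632 × 0.61 = 10.755.
Effort = load / actual MA = 11119 / 10.755 = 1033.8 N.

1034 N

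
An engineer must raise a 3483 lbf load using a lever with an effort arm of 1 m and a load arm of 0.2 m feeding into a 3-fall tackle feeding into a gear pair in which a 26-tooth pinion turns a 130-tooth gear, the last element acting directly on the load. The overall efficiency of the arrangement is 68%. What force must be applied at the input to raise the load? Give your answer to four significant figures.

68.29 lbf

Lever MA = effort arm / load arm = 1/0.2 = 5.
Block-and-tackle MA = number of supporting rope parts = 3.
Gear pair MA = 130/26 = 5.
Combined ideal MA = 5 × 3 × 5 = 75.
Actual MA = 75 × 0.68 = 51.
Effort = load / actual MA = 3483 / 51 = 68.294 lbf.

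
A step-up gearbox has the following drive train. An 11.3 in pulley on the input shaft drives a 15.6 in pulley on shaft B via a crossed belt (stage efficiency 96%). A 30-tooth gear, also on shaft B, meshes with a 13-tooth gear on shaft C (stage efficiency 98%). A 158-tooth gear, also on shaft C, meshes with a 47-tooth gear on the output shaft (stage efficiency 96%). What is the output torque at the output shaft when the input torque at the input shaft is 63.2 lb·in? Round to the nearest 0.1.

After the belt (15.6/11.3): 63.2 × 1.3805 × 0.96 = 83.76 lb·in
After the gear mesh (13/30): 83.76 × 0.43333 × 0.98 = 35.57 lb·in
After the gear mesh (47/158): 35.57 × 0.29747 × 0.96 = 10.158 lb·in

10.2 lb·in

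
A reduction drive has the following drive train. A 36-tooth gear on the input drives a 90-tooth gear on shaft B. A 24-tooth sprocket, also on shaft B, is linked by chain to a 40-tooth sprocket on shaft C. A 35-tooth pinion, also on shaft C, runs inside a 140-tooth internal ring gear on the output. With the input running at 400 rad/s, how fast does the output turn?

24 rad/s

gear mesh 90/36 = 2.5 → 400/2.5 = 160 rad/s
chain 40/24 = 1.6667 → 160/1.6667 = 96 rad/s
internal gear 140/35 = 4 → 96/4 = 24 rad/s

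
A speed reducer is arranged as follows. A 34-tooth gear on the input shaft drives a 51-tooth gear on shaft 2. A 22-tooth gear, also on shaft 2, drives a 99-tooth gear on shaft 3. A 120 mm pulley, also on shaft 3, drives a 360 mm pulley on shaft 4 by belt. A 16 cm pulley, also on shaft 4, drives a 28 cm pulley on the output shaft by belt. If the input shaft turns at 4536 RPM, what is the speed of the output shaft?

the input shaft → shaft 2 (gear mesh, 51/34): 4536 ÷ 1.5 = 3024 RPM
shaft 2 → shaft 3 (gear mesh, 99/22): 3024 ÷ 4.5 = 672 RPM
shaft 3 → shaft 4 (belt, 360/120): 672 ÷ 3 = 224 RPM
shaft 4 → the output shaft (belt, 28/16): 224 ÷ 1.75 = 128 RPM

128 RPM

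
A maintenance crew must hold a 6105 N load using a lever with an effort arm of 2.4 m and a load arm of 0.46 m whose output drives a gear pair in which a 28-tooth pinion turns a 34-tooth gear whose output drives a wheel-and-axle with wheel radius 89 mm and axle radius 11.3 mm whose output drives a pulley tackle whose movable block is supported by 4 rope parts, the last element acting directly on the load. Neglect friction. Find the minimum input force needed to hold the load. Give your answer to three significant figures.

Lever MA = effort arm / load arm = 2.4/0.46 = 5.2174.
Gear pair MA = 34/28 = 1.2143.
Wheel-and-axle MA = R/r = 89/11.3 = 7.8761.
Block-and-tackle MA = number of supporting rope parts = 4.
Combined ideal MA = 5.2174 × 1.2143 × 7.8761 × 4 = 199.59.
Effort = load / MA = 6105 / 199.59 = 30.587 N.

30.6 N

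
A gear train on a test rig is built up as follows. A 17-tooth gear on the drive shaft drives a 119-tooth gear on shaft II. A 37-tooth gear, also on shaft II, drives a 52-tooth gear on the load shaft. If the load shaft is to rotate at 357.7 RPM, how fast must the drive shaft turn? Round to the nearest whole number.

Overall ratio R = 7 × 1.4054 = 9.8378.
Required input speed = output speed × R = 357.7 × 9.8378 = 3519 RPM.

3519 RPM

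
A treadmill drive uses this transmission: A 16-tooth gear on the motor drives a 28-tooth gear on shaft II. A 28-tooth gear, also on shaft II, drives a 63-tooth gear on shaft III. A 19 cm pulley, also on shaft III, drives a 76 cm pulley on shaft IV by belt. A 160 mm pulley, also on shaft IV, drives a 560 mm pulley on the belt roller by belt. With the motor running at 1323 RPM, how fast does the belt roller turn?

24 RPM

the motor → shaft II (gear mesh, 28/16): 1323 ÷ 1.75 = 756 RPM
shaft II → shaft III (gear mesh, 63/28): 756 ÷ 2.25 = 336 RPM
shaft III → shaft IV (belt, 76/19): 336 ÷ 4 = 84 RPM
shaft IV → the belt roller (belt, 560/160): 84 ÷ 3.5 = 24 RPM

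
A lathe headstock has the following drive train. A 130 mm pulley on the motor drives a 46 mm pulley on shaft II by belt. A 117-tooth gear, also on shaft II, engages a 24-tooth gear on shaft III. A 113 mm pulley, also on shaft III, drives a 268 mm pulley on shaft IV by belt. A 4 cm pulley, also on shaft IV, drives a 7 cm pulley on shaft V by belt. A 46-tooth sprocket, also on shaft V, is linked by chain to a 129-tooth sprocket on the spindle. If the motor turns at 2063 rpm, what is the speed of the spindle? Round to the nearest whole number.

Belt: ratio = 46/130 = 0.35385, so shaft II turns at 2063 / 0.35385 = 5830.2 rpm.
Gear mesh: ratio = 24/117 = 0.20513, so shaft III turns at 5830.2 / 0.20513 = 28422 rpm.
Belt: ratio = 268/113 = 2.3717, so shaft IV turns at 28422 / 2.3717 = 11984 rpm.
Belt: ratio = 7/4 = 1.75, so shaft V turns at 11984 / 1.75 = 6848 rpm.
Chain: ratio = 129/46 = 2.8043, so the spindle turns at 6848 / 2.8043 = 2441.9 rpm.

2442 rpm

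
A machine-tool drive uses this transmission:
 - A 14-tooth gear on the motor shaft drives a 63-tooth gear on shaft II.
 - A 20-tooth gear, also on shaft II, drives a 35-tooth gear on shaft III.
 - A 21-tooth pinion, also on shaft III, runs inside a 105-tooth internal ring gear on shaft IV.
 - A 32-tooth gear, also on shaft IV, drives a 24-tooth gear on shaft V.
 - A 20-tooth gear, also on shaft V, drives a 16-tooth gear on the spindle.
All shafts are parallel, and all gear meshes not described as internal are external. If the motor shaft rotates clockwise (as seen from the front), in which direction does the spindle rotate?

clockwise

the motor shaft → shaft II: external mesh, 1 reversal → CCW.
shaft II → shaft III: external mesh, 1 reversal → CW.
shaft III → shaft IV: internal mesh, same direction → CW.
shaft IV → shaft V: external mesh, 1 reversal → CCW.
shaft V → the spindle: external mesh, 1 reversal → CW.
4 reversals in total — an even number — so the spindle turns the same way as the motor shaft.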